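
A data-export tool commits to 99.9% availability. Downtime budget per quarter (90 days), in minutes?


Formula: allowed downtime = period * (100 - SLA) / 100
Period (quarter (90 days)) = 129600 minutes
Unavailability fraction = (100 - 99.9) / 100
Allowed downtime = 129600 * (100 - 99.9) / 100
Allowed downtime = 129.6 minutes

129.6 minutes


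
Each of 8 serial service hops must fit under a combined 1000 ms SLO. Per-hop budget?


Formula: per_stage = total_budget / stages
per_stage = 1000 / 8
per_stage = 125.0 ms

125.0 ms


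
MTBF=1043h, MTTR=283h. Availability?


Availability = MTBF / (MTBF + MTTR)
Availability = 1043 / (1043 + 283)
Availability = 1043 / 1326
Availability = 78.6576%

78.6576%


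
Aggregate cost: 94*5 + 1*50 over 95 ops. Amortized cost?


Formula: Amortized cost = Total cost / Operations
Total cost = (94 * 5) + (1 * 50)
Total cost = 470 + 50 = 520
Amortized = 520 / 95 = 5.4737

5.4737


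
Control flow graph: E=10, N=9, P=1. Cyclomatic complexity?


Formula: V(G) = E - N + 2P
V(G) = 10 - 9 + 2*1
V(G) = 1 + 2
V(G) = 3

3


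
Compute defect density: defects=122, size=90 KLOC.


Defect density = defects / KLOC
Defect density = 122 / 90
Defect density = 1.356 defects/KLOC

1.356 defects/KLOC


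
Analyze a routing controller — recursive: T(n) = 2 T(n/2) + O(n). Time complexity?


Reasoning: master theorem case 2 (merge-sort recurrence)
Complexity: O(n log n)

O(n log n)


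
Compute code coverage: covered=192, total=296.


Coverage = covered / total * 100
Coverage = 192 / 296 * 100
Coverage = 64.86%

64.86%


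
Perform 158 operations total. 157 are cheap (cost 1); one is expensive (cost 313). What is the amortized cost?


Formula: Amortized cost = Total cost / Operations
Total cost = (157 * 1) + (1 * 313)
Total cost = 157 + 313 = 470
Amortized = 470 / 158 = 2.9747

2.9747


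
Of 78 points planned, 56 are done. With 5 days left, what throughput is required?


Formula: Required rate = Remaining points / Days left
Remaining = 78 - 56 = 22 points
Required rate = 22 / 5 = 4.4 points/day

4.4 points/day


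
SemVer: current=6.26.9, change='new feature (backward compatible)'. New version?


Current: 6.26.9
Change category: 'new feature (backward compatible)' → minor bump
SemVer rule: minor bump → increment MINOR, reset PATCH to 0 (MAJOR unchanged)
New: 6.27.0

6.27.0


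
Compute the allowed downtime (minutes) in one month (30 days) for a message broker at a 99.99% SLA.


Formula: allowed downtime = period * (100 - SLA) / 100
Period (month (30 days)) = 43200 minutes
Unavailability fraction = (100 - 99.99) / 100
Allowed downtime = 43200 * (100 - 99.99) / 100
Allowed downtime = 4.32 minutes

4.32 minutes


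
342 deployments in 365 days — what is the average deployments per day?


Formula: deployments per day = releases / days
= 342 / 365
= 0.937 deploys/day
(equivalently, 6.56 deploys/week)

0.937 deploys/day


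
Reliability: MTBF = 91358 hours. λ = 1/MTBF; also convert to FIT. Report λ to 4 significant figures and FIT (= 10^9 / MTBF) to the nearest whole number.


Formula: λ = 1 / MTBF; FIT = λ × 1e9 = 1e9 / MTBF
λ = 1 / 91358 ≈ 1.095e-05 failures/hour
FIT = 1e9 / 91358 ≈ 10946 failures per 1e9 hours (nearest whole number)

λ = 1.095e-05 /h, FIT = 10946


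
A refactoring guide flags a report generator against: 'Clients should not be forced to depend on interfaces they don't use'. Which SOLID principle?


This describes the Interface Segregation Principle (ISP)

Interface Segregation Principle (ISP)


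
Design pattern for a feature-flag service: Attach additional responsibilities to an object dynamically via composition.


This matches the Decorator pattern

Decorator


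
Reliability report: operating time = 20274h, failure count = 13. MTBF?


Formula: MTBF = Total operating time / Number of failures
MTBF = 20274 / 13
MTBF = 1559.54 hours

1559.54 hours


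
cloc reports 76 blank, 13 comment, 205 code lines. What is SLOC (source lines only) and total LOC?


Total LOC = blank + comment + code
Total LOC = 76 + 13 + 205 = 294
SLOC (source only) = code = 205

Total LOC: 294, SLOC: 205


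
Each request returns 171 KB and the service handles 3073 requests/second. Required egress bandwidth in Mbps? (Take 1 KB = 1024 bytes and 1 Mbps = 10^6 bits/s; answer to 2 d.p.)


Formula: Mbps = payload_bytes * RPS * 8 / 1e6
Payload per request = 171 KB = 171 * 1024 = 175104 bytes
Total bytes/sec = 175104 * 3073 = 538094592
Total bits/sec = 538094592 * 8 = 4304756736
Mbps = 4304756736 / 1e6 = 4304.76

4304.76 Mbps


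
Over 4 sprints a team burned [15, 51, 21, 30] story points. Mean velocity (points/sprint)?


Formula: Avg velocity = Total points / Number of sprints
Points: [15, 51, 21, 30]
Sum = 15 + 51 + 21 + 30 = 117
Avg velocity = 117 / 4 = 29.25 points/sprint

29.25 points/sprint


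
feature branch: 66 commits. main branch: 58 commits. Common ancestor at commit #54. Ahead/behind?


Common ancestor: commit #54
feature commits after divergence: 66 - 54 = 12
main commits after divergence: 58 - 54 = 4
feature is 12 commits ahead of main
main is 4 commits ahead of feature

feature ahead: 12, main ahead: 4


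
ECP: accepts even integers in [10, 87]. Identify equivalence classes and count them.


Constraint: even integers in [10, 87]
Class 1: x < 10 — out-of-range invalid
Class 2: x in [10,87] but odd — wrong type invalid
Class 3: x in [10,87] and even — valid
Class 4: x > 87 — out-of-range invalid
Total equivalence classes: 4

4 equivalence classes


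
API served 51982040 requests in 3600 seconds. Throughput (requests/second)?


Formula: throughput = requests / seconds
throughput = 51982040 / 3600
throughput = 14439.46 requests/second

14439.46 requests/second


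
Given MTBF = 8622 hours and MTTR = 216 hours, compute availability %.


Availability = MTBF / (MTBF + MTTR)
Availability = 8622 / (8622 + 216)
Availability = 8622 / 8838
Availability = 97.556%

97.556%


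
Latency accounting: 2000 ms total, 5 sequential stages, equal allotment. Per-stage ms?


Formula: per_stage = total_budget / stages
per_stage = 2000 / 5
per_stage = 400.0 ms

400.0 ms


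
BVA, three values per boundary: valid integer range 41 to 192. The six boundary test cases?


Range: [41, 192]
Boundaries: just below min, min, min+1, max-1, max, just above max
Values: [40, 41, 42, 191, 192, 193]

[40, 41, 42, 191, 192, 193]


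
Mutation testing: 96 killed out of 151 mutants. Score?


Mutation score = killed / total * 100
Mutation score = 96 / 151 * 100
Mutation score = 63.58%

63.58%


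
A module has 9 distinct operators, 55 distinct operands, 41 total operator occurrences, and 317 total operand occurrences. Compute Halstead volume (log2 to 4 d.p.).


Formula: V = N * log2(η), where N = N1 + N2 and η = η1 + η2
η = 9 + 55 = 64
N = 41 + 317 = 358
log2(64) ≈ 6.0000
V = 358 * 6.0000 = 2148.00

2148.00


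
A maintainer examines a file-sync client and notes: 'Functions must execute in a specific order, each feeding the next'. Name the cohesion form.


Reasoning: Output of one is input to next
Type: Sequential cohesion

Sequential cohesion


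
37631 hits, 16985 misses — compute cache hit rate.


Formula: hit rate = hits / (hits + misses) * 100
hit rate = 37631 / (37631 + 16985) * 100
hit rate = 37631 / 54616 * 100
hit rate = 68.9%

68.9%


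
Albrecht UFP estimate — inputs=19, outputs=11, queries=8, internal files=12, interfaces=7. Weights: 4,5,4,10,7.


UFP = EI*4 + EO*5 + EQ*4 + ILF*10 + EIF*7
UFP = 19*4 + 11*5 + 8*4 + 12*10 + 7*7
UFP = 76 + 55 + 32 + 120 + 49
UFP = 332

332


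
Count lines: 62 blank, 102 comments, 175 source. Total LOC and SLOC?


Total LOC = blank + comment + code
Total LOC = 62 + 102 + 175 = 339
SLOC (source only) = code = 175

Total LOC: 339, SLOC: 175


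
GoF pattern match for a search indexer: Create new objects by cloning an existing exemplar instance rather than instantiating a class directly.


This matches the Prototype pattern

Prototype


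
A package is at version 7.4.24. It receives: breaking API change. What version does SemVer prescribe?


Current: 7.4.24
Change category: 'breaking API change' → major bump
SemVer rule: major bump → increment MAJOR, reset MINOR and PATCH to 0
New: 8.0.0

8.0.0


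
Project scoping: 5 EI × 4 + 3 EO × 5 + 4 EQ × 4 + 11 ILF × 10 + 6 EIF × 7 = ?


UFP = EI*4 + EO*5 + EQ*4 + ILF*10 + EIF*7
UFP = 5*4 + 3*5 + 4*4 + 11*10 + 6*7
UFP = 20 + 15 + 16 + 110 + 42
UFP = 203

203


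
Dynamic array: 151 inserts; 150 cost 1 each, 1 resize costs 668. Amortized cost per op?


Formula: Amortized cost = Total cost / Operations
Total cost = (150 * 1) + (1 * 668)
Total cost = 150 + 668 = 818
Amortized = 818 / 151 = 5.4172

5.4172


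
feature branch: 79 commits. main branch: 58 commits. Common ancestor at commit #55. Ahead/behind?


Common ancestor: commit #55
feature commits after divergence: 79 - 55 = 24
main commits after divergence: 58 - 55 = 3
feature is 24 commits ahead of main
main is 3 commits ahead of feature

feature ahead: 24, main ahead: 3


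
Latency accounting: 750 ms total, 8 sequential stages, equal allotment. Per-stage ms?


Formula: per_stage = total_budget / stages
per_stage = 750 / 8
per_stage = 93.75 ms

93.75 ms


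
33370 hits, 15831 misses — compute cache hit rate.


Formula: hit rate = hits / (hits + misses) * 100
hit rate = 33370 / (33370 + 15831) * 100
hit rate = 33370 / 49201 * 100
hit rate = 67.82%

67.82%


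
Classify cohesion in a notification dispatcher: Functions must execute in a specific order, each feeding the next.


Reasoning: Output of one is input to next
Type: Sequential cohesion

Sequential cohesion


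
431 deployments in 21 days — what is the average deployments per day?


Formula: deployments per day = releases / days
= 431 / 21
= 20.524 deploys/day
(equivalently, 143.67 deploys/week)

20.524 deploys/day


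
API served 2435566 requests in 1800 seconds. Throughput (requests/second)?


Formula: throughput = requests / seconds
throughput = 2435566 / 1800
throughput = 1353.09 requests/second

1353.09 requests/second


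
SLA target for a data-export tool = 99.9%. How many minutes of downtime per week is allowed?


Formula: allowed downtime = period * (100 - SLA) / 100
Period (week) = 10080 minutes
Unavailability fraction = (100 - 99.9) / 100
Allowed downtime = 10080 * (100 - 99.9) / 100
Allowed downtime = 10.08 minutes

10.08 minutes


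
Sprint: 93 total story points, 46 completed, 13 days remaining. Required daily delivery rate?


Formula: Required rate = Remaining points / Days left
Remaining = 93 - 46 = 47 points
Required rate = 47 / 13 = 3.62 points/day

3.62 points/day


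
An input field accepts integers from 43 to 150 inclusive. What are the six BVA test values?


Range: [43, 150]
Boundaries: just below min, min, min+1, max-1, max, just above max
Values: [42, 43, 44, 149, 150, 151]

[42, 43, 44, 149, 150, 151]


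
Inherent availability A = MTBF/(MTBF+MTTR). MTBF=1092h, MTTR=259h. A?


Availability = MTBF / (MTBF + MTTR)
Availability = 1092 / (1092 + 259)
Availability = 1092 / 1351
Availability = 80.829%

80.829%


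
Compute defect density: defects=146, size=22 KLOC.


Defect density = defects / KLOC
Defect density = 146 / 22
Defect density = 6.636 defects/KLOC

6.636 defects/KLOC


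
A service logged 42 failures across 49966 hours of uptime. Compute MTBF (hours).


Formula: MTBF = Total operating time / Number of failures
MTBF = 49966 / 42
MTBF = 1189.67 hours

1189.67 hours


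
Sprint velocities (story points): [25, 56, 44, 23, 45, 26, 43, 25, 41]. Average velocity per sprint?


Formula: Avg velocity = Total points / Number of sprints
Points: [25, 56, 44, 23, 45, 26, 43, 25, 41]
Sum = 25 + 56 + 44 + 23 + 45 + 26 + 43 + 25 + 41 = 328
Avg velocity = 328 / 9 = 36.44 points/sprint

36.44 points/sprint


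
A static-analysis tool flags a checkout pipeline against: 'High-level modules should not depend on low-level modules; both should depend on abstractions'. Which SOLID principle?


This describes the Dependency Inversion Principle (DIP)

Dependency Inversion Principle (DIP)


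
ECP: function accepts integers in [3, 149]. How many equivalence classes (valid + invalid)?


Valid range: [3, 149]
Class 1: x < 3 — invalid
Class 2: 3 ≤ x ≤ 149 — valid
Class 3: x > 149 — invalid
Total equivalence classes: 3

3 equivalence classes


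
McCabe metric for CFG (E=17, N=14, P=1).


Formula: V(G) = E - N + 2P
V(G) = 17 - 14 + 2*1
V(G) = 3 + 2
V(G) = 5

5


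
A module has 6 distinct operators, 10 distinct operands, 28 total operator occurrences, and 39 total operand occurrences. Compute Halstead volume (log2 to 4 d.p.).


Formula: V = N * log2(η), where N = N1 + N2 and η = η1 + η2
η = 6 + 10 = 16
N = 28 + 39 = 67
log2(16) ≈ 4.0000
V = 67 * 4.0000 = 268.00

268.00


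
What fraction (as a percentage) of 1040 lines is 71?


Coverage = covered / total * 100
Coverage = 71 / 1040 * 100
Coverage = 6.83%

6.83%


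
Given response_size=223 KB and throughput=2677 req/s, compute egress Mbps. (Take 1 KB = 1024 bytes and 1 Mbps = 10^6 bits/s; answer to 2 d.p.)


Formula: Mbps = payload_bytes * RPS * 8 / 1e6
Payload per request = 223 KB = 223 * 1024 = 228352 bytes
Total bytes/sec = 228352 * 2677 = 611298304
Total bits/sec = 611298304 * 8 = 4890386432
Mbps = 4890386432 / 1e6 = 4890.39

4890.39 Mbps


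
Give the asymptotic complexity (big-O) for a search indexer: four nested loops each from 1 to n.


Reasoning: four levels of nesting
Complexity: O(n^4)

O(n^4)


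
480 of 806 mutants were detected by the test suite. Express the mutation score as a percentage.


Mutation score = killed / total * 100
Mutation score = 480 / 806 * 100
Mutation score = 59.55%

59.55%


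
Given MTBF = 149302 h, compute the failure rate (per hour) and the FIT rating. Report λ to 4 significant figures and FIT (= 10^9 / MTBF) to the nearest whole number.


Formula: λ = 1 / MTBF; FIT = λ × 1e9 = 1e9 / MTBF
λ = 1 / 149302 ≈ 6.698e-06 failures/hour
FIT = 1e9 / 149302 ≈ 6698 failures per 1e9 hours (nearest whole number)

λ = 6.698e-06 /h, FIT = 6698


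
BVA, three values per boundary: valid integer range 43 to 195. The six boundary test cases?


Range: [43, 195]
Boundaries: just below min, min, min+1, max-1, max, just above max
Values: [42, 43, 44, 194, 195, 196]

[42, 43, 44, 194, 195, 196]


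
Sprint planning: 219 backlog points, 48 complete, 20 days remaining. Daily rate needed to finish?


Formula: Required rate = Remaining points / Days left
Remaining = 219 - 48 = 171 points
Required rate = 171 / 20 = 8.55 points/day

8.55 points/day


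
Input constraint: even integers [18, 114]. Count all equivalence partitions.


Constraint: even integers in [18, 114]
Class 1: x < 18 — out-of-range invalid
Class 2: x in [18,114] but odd — wrong type invalid
Class 3: x in [18,114] and even — valid
Class 4: x > 114 — out-of-range invalid
Total equivalence classes: 4

4 equivalence classes


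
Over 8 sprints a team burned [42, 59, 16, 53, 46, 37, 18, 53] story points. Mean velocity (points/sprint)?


Formula: Avg velocity = Total points / Number of sprints
Points: [42, 59, 16, 53, 46, 37, 18, 53]
Sum = 42 + 59 + 16 + 53 + 46 + 37 + 18 + 53 = 324
Avg velocity = 324 / 8 = 40.5 points/sprint

40.5 points/sprint


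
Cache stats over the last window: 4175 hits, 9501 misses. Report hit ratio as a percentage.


Formula: hit rate = hits / (hits + misses) * 100
hit rate = 4175 / (4175 + 9501) * 100
hit rate = 4175 / 13676 * 100
hit rate = 30.53%

30.53%


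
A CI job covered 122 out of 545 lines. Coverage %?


Coverage = covered / total * 100
Coverage = 122 / 545 * 100
Coverage = 22.39%

22.39%


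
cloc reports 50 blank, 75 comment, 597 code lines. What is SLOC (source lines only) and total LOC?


Total LOC = blank + comment + code
Total LOC = 50 + 75 + 597 = 722
SLOC (source only) = code = 597

Total LOC: 722, SLOC: 597


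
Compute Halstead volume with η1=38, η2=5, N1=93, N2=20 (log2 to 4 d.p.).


Formula: V = N * log2(η), where N = N1 + N2 and η = η1 + η2
η = 38 + 5 = 43
N = 93 + 20 = 113
log2(43) ≈ 5.4263
V = 113 * 5.4263 = 613.17

613.17


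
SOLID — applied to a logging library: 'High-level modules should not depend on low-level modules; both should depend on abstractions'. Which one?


This describes the Dependency Inversion Principle (DIP)

Dependency Inversion Principle (DIP)


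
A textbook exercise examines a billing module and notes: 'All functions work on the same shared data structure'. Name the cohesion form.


Reasoning: Functions share data
Type: Communicational cohesion

Communicational cohesion


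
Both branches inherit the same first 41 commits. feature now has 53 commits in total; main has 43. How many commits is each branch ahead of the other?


Common ancestor: commit #41
feature commits after divergence: 53 - 41 = 12
main commits after divergence: 43 - 41 = 2
feature is 12 commits ahead of main
main is 2 commits ahead of feature

feature ahead: 12, main ahead: 2


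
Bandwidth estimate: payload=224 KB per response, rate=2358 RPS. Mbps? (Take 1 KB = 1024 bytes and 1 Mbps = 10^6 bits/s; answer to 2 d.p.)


Formula: Mbps = payload_bytes * RPS * 8 / 1e6
Payload per request = 224 KB = 224 * 1024 = 229376 bytes
Total bytes/sec = 229376 * 2358 = 540868608
Total bits/sec = 540868608 * 8 = 4326948864
Mbps = 4326948864 / 1e6 = 4326.95

4326.95 Mbps


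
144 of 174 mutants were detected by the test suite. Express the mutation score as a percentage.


Mutation score = killed / total * 100
Mutation score = 144 / 174 * 100
Mutation score = 82.76%

82.76%


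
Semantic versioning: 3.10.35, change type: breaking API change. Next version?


Current: 3.10.35
Change category: 'breaking API change' → major bump
SemVer rule: major bump → increment MAJOR, reset MINOR and PATCH to 0
New: 4.0.0

4.0.0


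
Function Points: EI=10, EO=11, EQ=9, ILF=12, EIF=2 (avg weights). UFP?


UFP = EI*4 + EO*5 + EQ*4 + ILF*10 + EIF*7
UFP = 10*4 + 11*5 + 9*4 + 12*10 + 2*7
UFP = 40 + 55 + 36 + 120 + 14
UFP = 265

265


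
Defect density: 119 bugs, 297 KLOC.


Defect density = defects / KLOC
Defect density = 119 / 297
Defect density = 0.401 defects/KLOC

0.401 defects/KLOC


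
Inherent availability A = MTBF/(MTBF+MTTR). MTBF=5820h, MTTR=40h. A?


Availability = MTBF / (MTBF + MTTR)
Availability = 5820 / (5820 + 40)
Availability = 5820 / 5860
Availability = 99.3174%

99.3174%


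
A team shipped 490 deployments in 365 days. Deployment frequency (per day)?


Formula: deployments per day = releases / days
= 490 / 365
= 1.342 deploys/day
(equivalently, 9.4 deploys/week)

1.342 deploys/day


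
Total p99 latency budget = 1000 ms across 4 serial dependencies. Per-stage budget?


Formula: per_stage = total_budget / stages
per_stage = 1000 / 4
per_stage = 250.0 ms

250.0 ms


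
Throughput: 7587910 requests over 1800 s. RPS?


Formula: throughput = requests / seconds
throughput = 7587910 / 1800
throughput = 4215.51 requests/second

4215.51 requests/second


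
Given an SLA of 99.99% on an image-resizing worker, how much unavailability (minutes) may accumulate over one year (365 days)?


Formula: allowed downtime = period * (100 - SLA) / 100
Period (year (365 days)) = 525600 minutes
Unavailability fraction = (100 - 99.99) / 100
Allowed downtime = 525600 * (100 - 99.99) / 100
Allowed downtime = 52.56 minutes

52.56 minutes


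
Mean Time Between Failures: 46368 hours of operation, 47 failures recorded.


Formula: MTBF = Total operating time / Number of failures
MTBF = 46368 / 47
MTBF = 986.55 hours

986.55 hours


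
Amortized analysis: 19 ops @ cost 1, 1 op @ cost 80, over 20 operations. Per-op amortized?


Formula: Amortized cost = Total cost / Operations
Total cost = (19 * 1) + (1 * 80)
Total cost = 19 + 80 = 99
Amortized = 99 / 20 = 4.95

4.95


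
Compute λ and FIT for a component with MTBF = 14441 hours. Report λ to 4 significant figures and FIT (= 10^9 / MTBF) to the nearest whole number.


Formula: λ = 1 / MTBF; FIT = λ × 1e9 = 1e9 / MTBF
λ = 1 / 14441 ≈ 6.925e-05 failures/hour
FIT = 1e9 / 14441 ≈ 69247 failures per 1e9 hours (nearest whole number)

λ = 6.925e-05 /h, FIT = 69247


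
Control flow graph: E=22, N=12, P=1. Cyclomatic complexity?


Formula: V(G) = E - N + 2P
V(G) = 22 - 12 + 2*1
V(G) = 10 + 2
V(G) = 12

12


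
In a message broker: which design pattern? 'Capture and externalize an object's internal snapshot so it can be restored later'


This matches the Memento pattern

Memento


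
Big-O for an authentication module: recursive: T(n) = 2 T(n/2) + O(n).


Reasoning: master theorem case 2 (merge-sort recurrence)
Complexity: O(n log n)

O(n log n)


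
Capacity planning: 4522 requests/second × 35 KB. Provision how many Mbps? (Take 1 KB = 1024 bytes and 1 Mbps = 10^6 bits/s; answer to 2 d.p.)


Formula: Mbps = payload_bytes * RPS * 8 / 1e6
Payload per request = 35 KB = 35 * 1024 = 35840 bytes
Total bytes/sec = 35840 * 4522 = 162068480
Total bits/sec = 162068480 * 8 = 1296547840
Mbps = 1296547840 / 1e6 = 1296.55

1296.55 Mbps


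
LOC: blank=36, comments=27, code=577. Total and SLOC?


Total LOC = blank + comment + code
Total LOC = 36 + 27 + 577 = 640
SLOC (source only) = code = 577

Total LOC: 640, SLOC: 577


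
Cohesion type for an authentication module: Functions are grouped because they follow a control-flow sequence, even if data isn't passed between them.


Reasoning: Grouped by order of execution within a routine, not by data flow
Type: Procedural cohesion

Procedural cohesion


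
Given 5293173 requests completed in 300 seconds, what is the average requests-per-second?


Formula: throughput = requests / seconds
throughput = 5293173 / 300
throughput = 17643.91 requests/second

17643.91 requests/second


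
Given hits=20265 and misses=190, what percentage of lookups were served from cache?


Formula: hit rate = hits / (hits + misses) * 100
hit rate = 20265 / (20265 + 190) * 100
hit rate = 20265 / 20455 * 100
hit rate = 99.07%

99.07%


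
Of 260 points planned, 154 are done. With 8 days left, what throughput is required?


Formula: Required rate = Remaining points / Days left
Remaining = 260 - 154 = 106 points
Required rate = 106 / 8 = 13.25 points/day

13.25 points/day


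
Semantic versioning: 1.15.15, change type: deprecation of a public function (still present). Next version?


Current: 1.15.15
Change category: 'deprecation of a public function (still present)' → minor bump
SemVer rule: minor bump → increment MINOR, reset PATCH to 0 (MAJOR unchanged)
New: 1.16.0

1.16.0


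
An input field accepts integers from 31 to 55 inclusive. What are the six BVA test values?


Range: [31, 55]
Boundaries: just below min, min, min+1, max-1, max, just above max
Values: [30, 31, 32, 54, 55, 56]

[30, 31, 32, 54, 55, 56]


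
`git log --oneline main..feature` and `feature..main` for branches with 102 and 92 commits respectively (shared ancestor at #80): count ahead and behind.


Common ancestor: commit #80
feature commits after divergence: 102 - 80 = 22
main commits after divergence: 92 - 80 = 12
feature is 22 commits ahead of main
main is 12 commits ahead of feature

feature ahead: 22, main ahead: 12


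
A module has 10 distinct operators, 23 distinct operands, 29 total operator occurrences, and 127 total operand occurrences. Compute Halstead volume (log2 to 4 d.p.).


Formula: V = N * log2(η), where N = N1 + N2 and η = η1 + η2
η = 10 + 23 = 33
N = 29 + 127 = 156
log2(33) ≈ 5.0444
V = 156 * 5.0444 = 786.93

786.93


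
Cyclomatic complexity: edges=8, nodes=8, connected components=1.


Formula: V(G) = E - N + 2P
V(G) = 8 - 8 + 2*1
V(G) = 0 + 2
V(G) = 2

2


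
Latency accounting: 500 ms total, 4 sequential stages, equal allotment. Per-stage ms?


Formula: per_stage = total_budget / stages
per_stage = 500 / 4
per_stage = 125.0 ms

125.0 ms


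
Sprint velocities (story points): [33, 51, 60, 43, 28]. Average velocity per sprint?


Formula: Avg velocity = Total points / Number of sprints
Points: [33, 51, 60, 43, 28]
Sum = 33 + 51 + 60 + 43 + 28 = 215
Avg velocity = 215 / 5 = 43.0 points/sprint

43.0 points/sprint


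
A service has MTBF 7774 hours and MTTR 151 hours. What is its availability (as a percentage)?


Availability = MTBF / (MTBF + MTTR)
Availability = 7774 / (7774 + 151)
Availability = 7774 / 7925
Availability = 98.0946%

98.0946%


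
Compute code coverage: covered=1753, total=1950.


Coverage = covered / total * 100
Coverage = 1753 / 1950 * 100
Coverage = 89.9%

89.9%


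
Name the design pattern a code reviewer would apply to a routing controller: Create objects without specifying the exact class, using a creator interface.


This matches the Factory Method pattern

Factory Method


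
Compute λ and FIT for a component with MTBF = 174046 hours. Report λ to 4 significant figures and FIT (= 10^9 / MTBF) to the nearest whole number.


Formula: λ = 1 / MTBF; FIT = λ × 1e9 = 1e9 / MTBF
λ = 1 / 174046 ≈ 5.746e-06 failures/hour
FIT = 1e9 / 174046 ≈ 5746 failures per 1e9 hours (nearest whole number)

λ = 5.746e-06 /h, FIT = 5746


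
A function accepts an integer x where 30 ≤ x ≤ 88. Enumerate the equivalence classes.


Valid range: [30, 88]
Class 1: x < 30 — invalid
Class 2: 30 ≤ x ≤ 88 — valid
Class 3: x > 88 — invalid
Total equivalence classes: 3

3 equivalence classes


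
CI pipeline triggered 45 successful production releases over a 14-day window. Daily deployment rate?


Formula: deployments per day = releases / days
= 45 / 14
= 3.214 deploys/day
(equivalently, 22.5 deploys/week)

3.214 deploys/day


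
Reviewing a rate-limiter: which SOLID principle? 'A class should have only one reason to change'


This describes the Single Responsibility Principle (SRP)

Single Responsibility Principle (SRP)


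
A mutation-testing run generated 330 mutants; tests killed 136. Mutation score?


Mutation score = killed / total * 100
Mutation score = 136 / 330 * 100
Mutation score = 41.21%

41.21%


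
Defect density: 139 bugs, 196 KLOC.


Defect density = defects / KLOC
Defect density = 139 / 196
Defect density = 0.709 defects/KLOC

0.709 defects/KLOC


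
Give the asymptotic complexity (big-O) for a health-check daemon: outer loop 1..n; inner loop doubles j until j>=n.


Reasoning: linear outer times logarithmic inner
Complexity: O(n log n)

O(n log n)


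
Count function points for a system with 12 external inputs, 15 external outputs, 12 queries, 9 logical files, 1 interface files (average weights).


UFP = EI*4 + EO*5 + EQ*4 + ILF*10 + EIF*7
UFP = 12*4 + 15*5 + 12*4 + 9*10 + 1*7
UFP = 48 + 75 + 48 + 90 + 7
UFP = 268

268


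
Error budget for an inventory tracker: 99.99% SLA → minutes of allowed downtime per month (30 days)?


Formula: allowed downtime = period * (100 - SLA) / 100
Period (month (30 days)) = 43200 minutes
Unavailability fraction = (100 - 99.99) / 100
Allowed downtime = 43200 * (100 - 99.99) / 100
Allowed downtime = 4.32 minutes

4.32 minutes


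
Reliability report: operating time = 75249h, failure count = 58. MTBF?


Formula: MTBF = Total operating time / Number of failures
MTBF = 75249 / 58
MTBF = 1297.4 hours

1297.4 hours


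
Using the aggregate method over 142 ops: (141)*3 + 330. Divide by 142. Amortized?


Formula: Amortized cost = Total cost / Operations
Total cost = (141 * 3) + (1 * 330)
Total cost = 423 + 330 = 753
Amortized = 753 / 142 = 5.3028

5.3028


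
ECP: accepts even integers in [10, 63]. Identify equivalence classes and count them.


Constraint: even integers in [10, 63]
Class 1: x < 10 — out-of-range invalid
Class 2: x in [10,63] but odd — wrong type invalid
Class 3: x in [10,63] and even — valid
Class 4: x > 63 — out-of-range invalid
Total equivalence classes: 4

4 equivalence classes


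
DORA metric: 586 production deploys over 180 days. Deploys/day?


Formula: deployments per day = releases / days
= 586 / 180
= 3.256 deploys/day
(equivalently, 22.79 deploys/week)

3.256 deploys/day


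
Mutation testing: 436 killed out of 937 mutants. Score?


Mutation score = killed / total * 100
Mutation score = 436 / 937 * 100
Mutation score = 46.53%

46.53%


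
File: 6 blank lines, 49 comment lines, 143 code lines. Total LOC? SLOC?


Total LOC = blank + comment + code
Total LOC = 6 + 49 + 143 = 198
SLOC (source only) = code = 143

Total LOC: 198, SLOC: 143


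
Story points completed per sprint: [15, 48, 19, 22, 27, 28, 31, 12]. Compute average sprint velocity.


Formula: Avg velocity = Total points / Number of sprints
Points: [15, 48, 19, 22, 27, 28, 31, 12]
Sum = 15 + 48 + 19 + 22 + 27 + 28 + 31 + 12 = 202
Avg velocity = 202 / 8 = 25.25 points/sprint

25.25 points/sprint


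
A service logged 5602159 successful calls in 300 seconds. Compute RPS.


Formula: throughput = requests / seconds
throughput = 5602159 / 300
throughput = 18673.86 requests/second

18673.86 requests/second


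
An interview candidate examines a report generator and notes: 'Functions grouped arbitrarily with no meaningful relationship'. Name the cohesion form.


Reasoning: Worst: random grouping
Type: Coincidental cohesion

Coincidental cohesion


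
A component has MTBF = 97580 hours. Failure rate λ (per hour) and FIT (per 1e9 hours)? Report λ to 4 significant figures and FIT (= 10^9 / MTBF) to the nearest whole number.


Formula: λ = 1 / MTBF; FIT = λ × 1e9 = 1e9 / MTBF
λ = 1 / 97580 ≈ 1.025e-05 failures/hour
FIT = 1e9 / 97580 ≈ 10248 failures per 1e9 hours (nearest whole number)

λ = 1.025e-05 /h, FIT = 10248


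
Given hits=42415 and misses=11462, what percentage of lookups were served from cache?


Formula: hit rate = hits / (hits + misses) * 100
hit rate = 42415 / (42415 + 11462) * 100
hit rate = 42415 / 53877 * 100
hit rate = 78.73%

78.73%


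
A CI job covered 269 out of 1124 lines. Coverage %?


Coverage = covered / total * 100
Coverage = 269 / 1124 * 100
Coverage = 23.93%

23.93%


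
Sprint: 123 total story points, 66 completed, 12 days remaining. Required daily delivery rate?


Formula: Required rate = Remaining points / Days left
Remaining = 123 - 66 = 57 points
Required rate = 57 / 12 = 4.75 points/day

4.75 points/day


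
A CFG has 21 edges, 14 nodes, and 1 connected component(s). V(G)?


Formula: V(G) = E - N + 2P
V(G) = 21 - 14 + 2*1
V(G) = 7 + 2
V(G) = 9

9


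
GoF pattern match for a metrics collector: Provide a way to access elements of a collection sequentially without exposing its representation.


This matches the Iterator pattern

Iterator


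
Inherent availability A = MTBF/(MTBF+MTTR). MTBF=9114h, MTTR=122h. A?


Availability = MTBF / (MTBF + MTTR)
Availability = 9114 / (9114 + 122)
Availability = 9114 / 9236
Availability = 98.6791%

98.6791%


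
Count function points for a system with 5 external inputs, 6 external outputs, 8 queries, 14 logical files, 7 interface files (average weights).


UFP = EI*4 + EO*5 + EQ*4 + ILF*10 + EIF*7
UFP = 5*4 + 6*5 + 8*4 + 14*10 + 7*7
UFP = 20 + 30 + 32 + 140 + 49
UFP = 271

271


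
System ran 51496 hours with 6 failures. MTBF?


Formula: MTBF = Total operating time / Number of failures
MTBF = 51496 / 6
MTBF = 8582.67 hours

8582.67 hours


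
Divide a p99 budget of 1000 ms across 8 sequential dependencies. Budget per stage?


Formula: per_stage = total_budget / stages
per_stage = 1000 / 8
per_stage = 125.0 ms

125.0 ms


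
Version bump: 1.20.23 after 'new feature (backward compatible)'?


Current: 1.20.23
Change category: 'new feature (backward compatible)' → minor bump
SemVer rule: minor bump → increment MINOR, reset PATCH to 0 (MAJOR unchanged)
New: 1.21.0

1.21.0


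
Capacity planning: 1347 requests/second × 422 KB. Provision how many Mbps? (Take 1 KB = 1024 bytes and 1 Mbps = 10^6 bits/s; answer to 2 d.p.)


Formula: Mbps = payload_bytes * RPS * 8 / 1e6
Payload per request = 422 KB = 422 * 1024 = 432128 bytes
Total bytes/sec = 432128 * 1347 = 582076416
Total bits/sec = 582076416 * 8 = 4656611328
Mbps = 4656611328 / 1e6 = 4656.61

4656.61 Mbps


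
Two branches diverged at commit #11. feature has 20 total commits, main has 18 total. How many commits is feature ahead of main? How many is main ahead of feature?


Common ancestor: commit #11
feature commits after divergence: 20 - 11 = 9
main commits after divergence: 18 - 11 = 7
feature is 9 commits ahead of main
main is 7 commits ahead of feature

feature ahead: 9, main ahead: 7


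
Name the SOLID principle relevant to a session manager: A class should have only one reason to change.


This describes the Single Responsibility Principle (SRP)

Single Responsibility Principle (SRP)


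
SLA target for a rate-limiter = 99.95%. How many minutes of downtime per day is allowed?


Formula: allowed downtime = period * (100 - SLA) / 100
Period (day) = 1440 minutes
Unavailability fraction = (100 - 99.95) / 100
Allowed downtime = 1440 * (100 - 99.95) / 100
Allowed downtime = 0.72 minutes

0.72 minutes


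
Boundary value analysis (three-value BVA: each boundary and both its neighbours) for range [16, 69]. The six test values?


Range: [16, 69]
Boundaries: just below min, min, min+1, max-1, max, just above max
Values: [15, 16, 17, 68, 69, 70]

[15, 16, 17, 68, 69, 70]


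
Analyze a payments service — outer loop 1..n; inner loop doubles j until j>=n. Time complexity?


Reasoning: linear outer times logarithmic inner
Complexity: O(n log n)

O(n log n)


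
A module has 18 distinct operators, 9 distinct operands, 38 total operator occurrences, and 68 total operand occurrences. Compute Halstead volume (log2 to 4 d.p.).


Formula: V = N * log2(η), where N = N1 + N2 and η = η1 + η2
η = 18 + 9 = 27
N = 38 + 68 = 106
log2(27) ≈ 4.7549
V = 106 * 4.7549 = 504.02

504.02


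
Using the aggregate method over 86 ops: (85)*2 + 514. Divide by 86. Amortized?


Formula: Amortized cost = Total cost / Operations
Total cost = (85 * 2) + (1 * 514)
Total cost = 170 + 514 = 684
Amortized = 684 / 86 = 7.9535

7.9535


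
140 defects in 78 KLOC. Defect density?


Defect density = defects / KLOC
Defect density = 140 / 78
Defect density = 1.795 defects/KLOC

1.795 defects/KLOC


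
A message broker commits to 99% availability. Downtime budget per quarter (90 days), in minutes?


Formula: allowed downtime = period * (100 - SLA) / 100
Period (quarter (90 days)) = 129600 minutes
Unavailability fraction = (100 - 99.0) / 100
Allowed downtime = 129600 * (100 - 99.0) / 100
Allowed downtime = 1296.0 minutes

1296.0 minutes


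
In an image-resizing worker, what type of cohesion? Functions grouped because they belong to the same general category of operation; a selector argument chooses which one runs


Reasoning: Grouped by category of activity, not by data or sequence
Type: Logical cohesion

Logical cohesion


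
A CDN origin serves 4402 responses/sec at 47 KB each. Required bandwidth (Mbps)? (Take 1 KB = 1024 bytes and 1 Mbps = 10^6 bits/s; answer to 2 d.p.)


Formula: Mbps = payload_bytes * RPS * 8 / 1e6
Payload per request = 47 KB = 47 * 1024 = 48128 bytes
Total bytes/sec = 48128 * 4402 = 211859456
Total bits/sec = 211859456 * 8 = 1694875648
Mbps = 1694875648 / 1e6 = 1694.88

1694.88 Mbps


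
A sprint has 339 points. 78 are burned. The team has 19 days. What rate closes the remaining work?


Formula: Required rate = Remaining points / Days left
Remaining = 339 - 78 = 261 points
Required rate = 261 / 19 = 13.74 points/day

13.74 points/day


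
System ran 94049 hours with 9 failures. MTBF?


Formula: MTBF = Total operating time / Number of failures
MTBF = 94049 / 9
MTBF = 10449.89 hours

10449.89 hours


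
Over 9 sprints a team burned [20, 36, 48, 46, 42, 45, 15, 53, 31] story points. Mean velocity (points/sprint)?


Formula: Avg velocity = Total points / Number of sprints
Points: [20, 36, 48, 46, 42, 45, 15, 53, 31]
Sum = 20 + 36 + 48 + 46 + 42 + 45 + 15 + 53 + 31 = 336
Avg velocity = 336 / 9 = 37.33 points/sprint

37.33 points/sprint


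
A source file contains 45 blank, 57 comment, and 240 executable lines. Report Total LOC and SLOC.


Total LOC = blank + comment + code
Total LOC = 45 + 57 + 240 = 342
SLOC (source only) = code = 240

Total LOC: 342, SLOC: 240


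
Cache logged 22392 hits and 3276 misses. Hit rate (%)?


Formula: hit rate = hits / (hits + misses) * 100
hit rate = 22392 / (22392 + 3276) * 100
hit rate = 22392 / 25668 * 100
hit rate = 87.24%

87.24%


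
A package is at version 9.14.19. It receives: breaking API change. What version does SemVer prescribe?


Current: 9.14.19
Change category: 'breaking API change' → major bump
SemVer rule: major bump → increment MAJOR, reset MINOR and PATCH to 0
New: 10.0.0

10.0.0


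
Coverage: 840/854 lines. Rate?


Coverage = covered / total * 100
Coverage = 840 / 854 * 100
Coverage = 98.36%

98.36%


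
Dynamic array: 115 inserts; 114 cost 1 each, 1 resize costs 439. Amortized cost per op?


Formula: Amortized cost = Total cost / Operations
Total cost = (114 * 1) + (1 * 439)
Total cost = 114 + 439 = 553
Amortized = 553 / 115 = 4.8087

4.8087


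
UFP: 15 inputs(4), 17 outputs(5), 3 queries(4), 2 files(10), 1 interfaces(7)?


UFP = EI*4 + EO*5 + EQ*4 + ILF*10 + EIF*7
UFP = 15*4 + 17*5 + 3*4 + 2*10 + 1*7
UFP = 60 + 85 + 12 + 20 + 7
UFP = 184

184


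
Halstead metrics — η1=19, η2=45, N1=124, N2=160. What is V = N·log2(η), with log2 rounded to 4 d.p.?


Formula: V = N * log2(η), where N = N1 + N2 and η = η1 + η2
η = 19 + 45 = 64
N = 124 + 160 = 284
log2(64) ≈ 6.0000
V = 284 * 6.0000 = 1704.00

1704.00


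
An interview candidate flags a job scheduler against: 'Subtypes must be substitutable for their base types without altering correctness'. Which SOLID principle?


This describes the Liskov Substitution Principle (LSP)

Liskov Substitution Principle (LSP)


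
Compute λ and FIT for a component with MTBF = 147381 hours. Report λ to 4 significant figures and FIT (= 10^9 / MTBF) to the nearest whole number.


Formula: λ = 1 / MTBF; FIT = λ × 1e9 = 1e9 / MTBF
λ = 1 / 147381 ≈ 6.785e-06 failures/hour
FIT = 1e9 / 147381 ≈ 6785 failures per 1e9 hours (nearest whole number)

λ = 6.785e-06 /h, FIT = 6785


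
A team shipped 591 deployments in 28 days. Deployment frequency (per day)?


Formula: deployments per day = releases / days
= 591 / 28
= 21.107 deploys/day
(equivalently, 147.75 deploys/week)

21.107 deploys/day


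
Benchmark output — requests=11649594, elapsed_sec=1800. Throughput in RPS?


Formula: throughput = requests / seconds
throughput = 11649594 / 1800
throughput = 6472.0 requests/second

6472.0 requests/second


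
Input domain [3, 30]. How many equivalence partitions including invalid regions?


Valid range: [3, 30]
Class 1: x < 3 — invalid
Class 2: 3 ≤ x ≤ 30 — valid
Class 3: x > 30 — invalid
Total equivalence classes: 3

3 equivalence classes


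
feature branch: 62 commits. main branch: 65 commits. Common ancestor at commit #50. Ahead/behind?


Common ancestor: commit #50
feature commits after divergence: 62 - 50 = 12
main commits after divergence: 65 - 50 = 15
feature is 12 commits ahead of main
main is 15 commits ahead of feature

feature ahead: 12, main ahead: 15


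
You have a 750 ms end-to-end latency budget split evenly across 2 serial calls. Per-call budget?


Formula: per_stage = total_budget / stages
per_stage = 750 / 2
per_stage = 375.0 ms

375.0 ms
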